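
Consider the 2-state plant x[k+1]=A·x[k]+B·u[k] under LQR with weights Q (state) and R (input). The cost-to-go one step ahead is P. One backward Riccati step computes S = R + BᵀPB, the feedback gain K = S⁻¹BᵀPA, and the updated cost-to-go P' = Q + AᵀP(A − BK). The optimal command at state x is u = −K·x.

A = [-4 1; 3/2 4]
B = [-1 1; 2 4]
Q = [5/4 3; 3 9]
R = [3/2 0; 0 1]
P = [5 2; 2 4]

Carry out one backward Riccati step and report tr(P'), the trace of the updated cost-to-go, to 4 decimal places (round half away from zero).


22.5439

BᵀP = [-1.0000 6.0000; 13.0000 18.0000]
S = R + BᵀPB = [3/2 0; 0 1] + [13.0000 23.0000; 23.0000 85.0000] = [14.5000 23.0000; 23.0000 86.0000]
BᵀPA = [13.0000 23.0000; -25.0000 85.0000]
K = S⁻¹·BᵀPA = [2.3579 0.0320; -0.9213 0.9798]
A−BK = [-0.7208 0.0522; 0.4694 0.0167]
AᵀP(A−BK) = [11.3141 -0.9213; -0.9213 0.9798]
P' = Q + AᵀP(A−BK) = [12.5641 2.0787; 2.0787 9.9798]
tr(P') = 22.5439


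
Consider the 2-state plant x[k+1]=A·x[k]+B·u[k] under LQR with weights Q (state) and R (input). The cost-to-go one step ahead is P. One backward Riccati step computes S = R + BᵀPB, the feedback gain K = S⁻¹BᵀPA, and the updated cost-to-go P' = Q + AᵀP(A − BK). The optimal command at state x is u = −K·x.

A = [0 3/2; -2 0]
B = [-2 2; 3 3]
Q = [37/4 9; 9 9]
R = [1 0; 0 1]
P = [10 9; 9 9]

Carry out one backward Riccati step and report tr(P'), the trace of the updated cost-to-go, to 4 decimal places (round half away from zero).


BᵀP = [7.0000 9.0000; 47.0000 45.0000]
S = R + BᵀPB = [1 0; 0 1] + [13.0000 41.0000; 41.0000 229.0000] = [14.0000 41.0000; 41.0000 230.0000]
BᵀPA = [-18.0000 10.5000; -90.0000 70.5000]
K = S⁻¹·BᵀPA = [-0.2924 -0.3090; -0.3392 0.3616]
A−BK = [0.0936 0.1589; -0.1053 -0.1579]
AᵀP(A−BK) = [0.2105 -0.0175; -0.0175 0.2515]
P' = Q + AᵀP(A−BK) = [9.4605 8.9825; 8.9825 9.2515]
tr(P') = 18.7120

18.7120


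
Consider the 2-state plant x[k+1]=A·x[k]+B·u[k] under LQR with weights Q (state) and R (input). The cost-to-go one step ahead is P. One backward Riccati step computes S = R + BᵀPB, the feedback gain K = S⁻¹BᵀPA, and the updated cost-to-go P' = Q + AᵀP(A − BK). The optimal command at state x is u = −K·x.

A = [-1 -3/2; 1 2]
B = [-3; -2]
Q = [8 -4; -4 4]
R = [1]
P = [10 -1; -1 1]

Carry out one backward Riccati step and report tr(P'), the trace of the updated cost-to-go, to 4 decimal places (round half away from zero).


BᵀP = [-28.0000 1.0000]
S = R + BᵀPB = [1] + [82.0000] = [83.0000]
BᵀPA = [29.0000 44.0000]
K = S⁻¹·BᵀPA = [0.3494 0.5301]
A−BK = [0.0482 0.0904; 1.6988 3.0602]
AᵀP(A−BK) = [2.8675 5.1265; 5.1265 9.1747]
P' = Q + AᵀP(A−BK) = [10.8675 1.1265; 1.1265 13.1747]
tr(P') = 24.0422

24.0422


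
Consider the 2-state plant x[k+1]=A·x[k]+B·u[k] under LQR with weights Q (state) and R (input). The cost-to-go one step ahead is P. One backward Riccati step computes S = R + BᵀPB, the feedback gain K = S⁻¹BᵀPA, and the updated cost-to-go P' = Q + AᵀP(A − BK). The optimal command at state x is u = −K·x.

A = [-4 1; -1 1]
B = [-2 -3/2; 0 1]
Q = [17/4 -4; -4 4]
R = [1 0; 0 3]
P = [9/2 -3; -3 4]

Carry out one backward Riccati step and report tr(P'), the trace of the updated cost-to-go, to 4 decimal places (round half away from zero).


BᵀP = [-9.0000 6.0000; -9.7500 8.5000]
S = R + BᵀPB = [1 0; 0 3] + [18.0000 19.5000; 19.5000 23.1250] = [19.0000 19.5000; 19.5000 26.1250]
BᵀPA = [30.0000 -3.0000; 30.5000 -1.2500]
K = S⁻¹·BᵀPA = [1.6276 -0.4650; -0.0474 0.2992]
A−BK = [-0.8159 0.5188; -0.9526 0.7008]
AᵀP(A−BK) = [4.6179 -2.1765; -2.1765 1.4790]
P' = Q + AᵀP(A−BK) = [8.8679 -6.1765; -6.1765 5.4790]
tr(P') = 14.3469

14.3469


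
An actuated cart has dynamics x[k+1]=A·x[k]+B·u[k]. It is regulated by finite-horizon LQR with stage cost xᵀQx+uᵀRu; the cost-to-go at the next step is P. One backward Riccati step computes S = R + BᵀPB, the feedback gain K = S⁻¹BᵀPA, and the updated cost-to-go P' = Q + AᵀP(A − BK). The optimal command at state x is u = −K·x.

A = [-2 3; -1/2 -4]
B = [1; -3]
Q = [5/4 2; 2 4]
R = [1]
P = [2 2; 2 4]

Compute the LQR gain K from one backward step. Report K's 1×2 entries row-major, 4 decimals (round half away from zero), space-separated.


0.4815 1.0370

BᵀP = [-4.0000 -10.0000]
S = R + BᵀPB = [1] + [26.0000] = [27.0000]
BᵀPA = [13.0000 28.0000]
K = S⁻¹·BᵀPA = [0.4815 1.0370]
A−BK = [-2.4815 1.9630; 0.9444 -0.8889]
AᵀP(A−BK) = [6.7407 -4.4815; -4.4815 4.9630]
P' = Q + AᵀP(A−BK) = [7.9907 -2.4815; -2.4815 8.9630]
tr(P') = 16.9537


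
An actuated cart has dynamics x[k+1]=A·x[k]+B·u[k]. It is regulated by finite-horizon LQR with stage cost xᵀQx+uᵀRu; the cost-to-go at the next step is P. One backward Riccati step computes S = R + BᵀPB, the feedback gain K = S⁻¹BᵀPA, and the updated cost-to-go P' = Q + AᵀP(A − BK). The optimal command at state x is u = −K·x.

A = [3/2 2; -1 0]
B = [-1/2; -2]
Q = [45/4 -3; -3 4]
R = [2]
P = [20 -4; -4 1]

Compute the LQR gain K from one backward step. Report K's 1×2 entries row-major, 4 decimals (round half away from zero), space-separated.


-1.0000 -1.3333

BᵀP = [-2.0000 0.0000]
S = R + BᵀPB = [2] + [1.0000] = [3.0000]
BᵀPA = [-3.0000 -4.0000]
K = S⁻¹·BᵀPA = [-1.0000 -1.3333]
A−BK = [1.0000 1.3333; -3.0000 -2.6667]
AᵀP(A−BK) = [55.0000 64.0000; 64.0000 74.6667]
P' = Q + AᵀP(A−BK) = [66.2500 61.0000; 61.0000 78.6667]
tr(P') = 144.9167


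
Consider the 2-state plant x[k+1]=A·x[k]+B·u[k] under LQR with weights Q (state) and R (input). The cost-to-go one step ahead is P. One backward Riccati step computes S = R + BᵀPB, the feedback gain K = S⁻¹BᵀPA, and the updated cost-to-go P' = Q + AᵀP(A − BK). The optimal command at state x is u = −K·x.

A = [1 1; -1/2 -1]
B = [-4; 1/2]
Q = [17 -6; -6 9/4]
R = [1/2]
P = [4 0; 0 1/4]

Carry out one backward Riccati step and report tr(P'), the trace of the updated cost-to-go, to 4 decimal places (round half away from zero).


BᵀP = [-16.0000 0.1250]
S = R + BᵀPB = [1/2] + [64.0625] = [64.5625]
BᵀPA = [-16.0625 -16.1250]
K = S⁻¹·BᵀPA = [-0.2488 -0.2498]
A−BK = [0.0048 0.0010; -0.3756 -0.8751]
AᵀP(A−BK) = [0.0663 0.1133; 0.1133 0.2227]
P' = Q + AᵀP(A−BK) = [17.0663 -5.8867; -5.8867 2.4727]
tr(P') = 19.5390

19.5390


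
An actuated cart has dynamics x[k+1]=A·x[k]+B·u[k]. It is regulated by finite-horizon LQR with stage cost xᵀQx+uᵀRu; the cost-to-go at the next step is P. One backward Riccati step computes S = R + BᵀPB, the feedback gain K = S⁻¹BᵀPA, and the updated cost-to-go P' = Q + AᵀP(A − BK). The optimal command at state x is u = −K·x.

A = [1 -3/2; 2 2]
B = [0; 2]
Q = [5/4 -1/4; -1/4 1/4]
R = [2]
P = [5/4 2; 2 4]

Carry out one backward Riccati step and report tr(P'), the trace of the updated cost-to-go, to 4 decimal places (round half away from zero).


5.7847

BᵀP = [4.0000 8.0000]
S = R + BᵀPB = [2] + [16.0000] = [18.0000]
BᵀPA = [20.0000 10.0000]
K = S⁻¹·BᵀPA = [1.1111 0.5556]
A−BK = [1.0000 -1.5000; -0.2222 0.8889]
AᵀP(A−BK) = [3.0278 1.0139; 1.0139 1.2569]
P' = Q + AᵀP(A−BK) = [4.2778 0.7639; 0.7639 1.5069]
tr(P') = 5.7847


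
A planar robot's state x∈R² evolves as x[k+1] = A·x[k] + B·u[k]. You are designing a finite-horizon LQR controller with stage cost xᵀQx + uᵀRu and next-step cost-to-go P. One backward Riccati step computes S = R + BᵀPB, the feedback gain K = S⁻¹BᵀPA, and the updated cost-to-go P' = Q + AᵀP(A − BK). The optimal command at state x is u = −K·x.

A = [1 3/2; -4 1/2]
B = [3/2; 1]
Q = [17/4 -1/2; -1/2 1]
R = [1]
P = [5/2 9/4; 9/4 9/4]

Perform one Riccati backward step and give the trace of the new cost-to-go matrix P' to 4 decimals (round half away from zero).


8.9583

BᵀP = [6.0000 5.6250]
S = R + BᵀPB = [1] + [14.6250] = [15.6250]
BᵀPA = [-16.5000 11.8125]
K = S⁻¹·BᵀPA = [-1.0560 0.7560]
A−BK = [2.5840 0.3660; -2.9440 -0.2560]
AᵀP(A−BK) = [3.0760 -0.6510; -0.6510 0.6323]
P' = Q + AᵀP(A−BK) = [7.3260 -1.1510; -1.1510 1.6323]
tr(P') = 8.9583


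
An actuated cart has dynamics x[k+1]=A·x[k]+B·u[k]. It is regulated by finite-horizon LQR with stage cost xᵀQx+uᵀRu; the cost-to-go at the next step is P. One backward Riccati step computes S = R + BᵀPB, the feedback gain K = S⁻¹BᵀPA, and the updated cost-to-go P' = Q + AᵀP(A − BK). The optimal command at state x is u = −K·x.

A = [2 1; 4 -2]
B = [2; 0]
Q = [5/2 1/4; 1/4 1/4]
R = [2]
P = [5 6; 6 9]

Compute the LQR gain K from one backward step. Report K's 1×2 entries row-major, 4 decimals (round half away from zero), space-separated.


3.0909 -0.6364

BᵀP = [10.0000 12.0000]
S = R + BᵀPB = [2] + [20.0000] = [22.0000]
BᵀPA = [68.0000 -14.0000]
K = S⁻¹·BᵀPA = [3.0909 -0.6364]
A−BK = [-4.1818 2.2727; 4.0000 -2.0000]
AᵀP(A−BK) = [49.8182 -18.7273; -18.7273 8.0909]
P' = Q + AᵀP(A−BK) = [52.3182 -18.4773; -18.4773 8.3409]
tr(P') = 60.6591


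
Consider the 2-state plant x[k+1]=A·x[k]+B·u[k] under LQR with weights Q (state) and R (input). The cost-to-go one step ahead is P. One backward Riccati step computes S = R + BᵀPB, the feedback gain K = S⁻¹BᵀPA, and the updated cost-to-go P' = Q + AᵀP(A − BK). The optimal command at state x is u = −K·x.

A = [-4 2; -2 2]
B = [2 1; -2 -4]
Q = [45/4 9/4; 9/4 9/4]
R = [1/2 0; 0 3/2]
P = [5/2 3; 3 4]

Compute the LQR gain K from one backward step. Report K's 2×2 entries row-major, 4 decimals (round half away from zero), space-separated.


BᵀP = [-1.0000 -2.0000; -9.5000 -13.0000]
S = R + BᵀPB = [1/2 0; 0 3/2] + [2.0000 7.0000; 7.0000 42.5000] = [2.5000 7.0000; 7.0000 44.0000]
BᵀPA = [8.0000 -6.0000; 64.0000 -45.0000]
K = S⁻¹·BᵀPA = [-1.5738 0.8361; 1.7049 -1.1557]
A−BK = [-2.5574 1.4836; 1.6721 -0.9508]
AᵀP(A−BK) = [7.4754 -4.7213; -4.7213 3.0082]
P' = Q + AᵀP(A−BK) = [18.7254 -2.4713; -2.4713 5.2582]
tr(P') = 23.9836

-1.5738 0.8361 1.7049 -1.1557


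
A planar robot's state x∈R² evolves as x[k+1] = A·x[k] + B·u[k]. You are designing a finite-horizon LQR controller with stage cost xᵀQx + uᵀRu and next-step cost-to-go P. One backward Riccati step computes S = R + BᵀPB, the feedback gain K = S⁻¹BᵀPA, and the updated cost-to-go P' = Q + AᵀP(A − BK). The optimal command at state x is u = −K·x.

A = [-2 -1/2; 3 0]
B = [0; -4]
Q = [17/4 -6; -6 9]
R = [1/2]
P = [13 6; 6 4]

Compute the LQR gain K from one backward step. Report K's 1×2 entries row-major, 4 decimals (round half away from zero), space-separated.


0.0000 0.1860

BᵀP = [-24.0000 -16.0000]
S = R + BᵀPB = [1/2] + [64.0000] = [64.5000]
BᵀPA = [0.0000 12.0000]
K = S⁻¹·BᵀPA = [0.0000 0.1860]
A−BK = [-2.0000 -0.5000; 3.0000 0.7442]
AᵀP(A−BK) = [16.0000 4.0000; 4.0000 1.0174]
P' = Q + AᵀP(A−BK) = [20.2500 -2.0000; -2.0000 10.0174]
tr(P') = 30.2674


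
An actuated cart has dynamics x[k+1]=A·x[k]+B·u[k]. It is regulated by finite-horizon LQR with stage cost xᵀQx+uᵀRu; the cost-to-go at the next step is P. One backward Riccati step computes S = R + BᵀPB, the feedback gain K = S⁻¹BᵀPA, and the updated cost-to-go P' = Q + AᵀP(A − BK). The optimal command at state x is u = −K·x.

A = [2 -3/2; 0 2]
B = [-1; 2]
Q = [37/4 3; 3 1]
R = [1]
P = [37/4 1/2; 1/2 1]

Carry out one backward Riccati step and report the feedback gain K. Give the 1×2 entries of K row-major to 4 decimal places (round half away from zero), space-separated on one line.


-1.3469 1.2551

BᵀP = [-8.2500 1.5000]
S = R + BᵀPB = [1] + [11.2500] = [12.2500]
BᵀPA = [-16.5000 15.3750]
K = S⁻¹·BᵀPA = [-1.3469 1.2551]
A−BK = [0.6531 -0.2449; 2.6939 -0.5102]
AᵀP(A−BK) = [14.7755 -5.0408; -5.0408 2.5153]
P' = Q + AᵀP(A−BK) = [24.0255 -2.0408; -2.0408 3.5153]
tr(P') = 27.5408


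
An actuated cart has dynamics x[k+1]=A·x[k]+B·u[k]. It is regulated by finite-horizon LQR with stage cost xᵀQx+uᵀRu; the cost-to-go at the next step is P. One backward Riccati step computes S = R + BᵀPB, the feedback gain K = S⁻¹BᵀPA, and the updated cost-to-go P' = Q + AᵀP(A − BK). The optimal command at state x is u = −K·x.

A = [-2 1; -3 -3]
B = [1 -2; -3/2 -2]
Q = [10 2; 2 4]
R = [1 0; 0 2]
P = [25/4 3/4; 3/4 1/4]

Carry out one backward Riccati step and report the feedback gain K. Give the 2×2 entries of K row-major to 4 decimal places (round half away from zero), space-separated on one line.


-0.1872 0.7046 0.9394 -0.0073

BᵀP = [5.1250 0.3750; -14.0000 -2.0000]
S = R + BᵀPB = [1 0; 0 2] + [4.5625 -11.0000; -11.0000 32.0000] = [5.5625 -11.0000; -11.0000 34.0000]
BᵀPA = [-11.3750 4.0000; 34.0000 -8.0000]
K = S⁻¹·BᵀPA = [-0.1872 0.7046; 0.9394 -0.0073]
A−BK = [0.0661 0.2807; -1.4018 -1.9578]
AᵀP(A−BK) = [2.1798 0.2642; 0.2642 1.1229]
P' = Q + AᵀP(A−BK) = [12.1798 2.2642; 2.2642 5.1229]
tr(P') = 17.3028


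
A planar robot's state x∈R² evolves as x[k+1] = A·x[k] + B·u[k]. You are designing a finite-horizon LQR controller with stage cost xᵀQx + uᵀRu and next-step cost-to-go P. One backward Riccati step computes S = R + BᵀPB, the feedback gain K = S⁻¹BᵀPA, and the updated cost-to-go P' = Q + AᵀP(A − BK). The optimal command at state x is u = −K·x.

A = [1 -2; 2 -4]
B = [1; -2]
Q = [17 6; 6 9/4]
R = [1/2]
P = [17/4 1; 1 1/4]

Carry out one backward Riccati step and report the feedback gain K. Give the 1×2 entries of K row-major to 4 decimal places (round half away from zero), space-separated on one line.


1.8571 -3.7143

BᵀP = [2.2500 0.5000]
S = R + BᵀPB = [1/2] + [1.2500] = [1.7500]
BᵀPA = [3.2500 -6.5000]
K = S⁻¹·BᵀPA = [1.8571 -3.7143]
A−BK = [-0.8571 1.7143; 5.7143 -11.4286]
AᵀP(A−BK) = [3.2143 -6.4286; -6.4286 12.8571]
P' = Q + AᵀP(A−BK) = [20.2143 -0.4286; -0.4286 15.1071]
tr(P') = 35.3214


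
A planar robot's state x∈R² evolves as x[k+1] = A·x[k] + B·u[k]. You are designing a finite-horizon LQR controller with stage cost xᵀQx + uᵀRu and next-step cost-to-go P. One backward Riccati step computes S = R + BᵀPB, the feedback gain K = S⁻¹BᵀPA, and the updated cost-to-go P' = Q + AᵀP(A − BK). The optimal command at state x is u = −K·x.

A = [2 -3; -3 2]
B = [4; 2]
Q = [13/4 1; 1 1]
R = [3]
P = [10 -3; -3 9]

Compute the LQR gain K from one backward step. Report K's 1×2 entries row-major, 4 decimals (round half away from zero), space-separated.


BᵀP = [34.0000 6.0000]
S = R + BᵀPB = [3] + [148.0000] = [151.0000]
BᵀPA = [50.0000 -90.0000]
K = S⁻¹·BᵀPA = [0.3311 -0.5960]
A−BK = [0.6755 -0.6159; -3.6623 3.1921]
AᵀP(A−BK) = [140.4437 -123.1987; -123.1987 108.3576]
P' = Q + AᵀP(A−BK) = [143.6937 -122.1987; -122.1987 109.3576]
tr(P') = 253.0513

0.3311 -0.5960


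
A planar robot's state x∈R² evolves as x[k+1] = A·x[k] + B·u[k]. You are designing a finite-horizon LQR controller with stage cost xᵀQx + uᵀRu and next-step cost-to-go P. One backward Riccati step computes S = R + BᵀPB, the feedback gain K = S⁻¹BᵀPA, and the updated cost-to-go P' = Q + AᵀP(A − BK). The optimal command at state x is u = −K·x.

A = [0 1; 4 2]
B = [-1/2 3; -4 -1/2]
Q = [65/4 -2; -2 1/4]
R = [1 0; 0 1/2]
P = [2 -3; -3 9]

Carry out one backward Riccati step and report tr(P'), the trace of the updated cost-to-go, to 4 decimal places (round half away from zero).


BᵀP = [11.0000 -34.5000; 7.5000 -13.5000]
S = R + BᵀPB = [1 0; 0 1/2] + [132.5000 50.2500; 50.2500 29.2500] = [133.5000 50.2500; 50.2500 29.7500]
BᵀPA = [-138.0000 -58.0000; -54.0000 -19.5000]
K = S⁻¹·BᵀPA = [-0.9623 -0.5154; -0.1898 0.2152]
A−BK = [0.0881 0.0968; 0.0560 0.0458]
AᵀP(A−BK) = [0.9581 0.4874; 0.4874 0.2998]
P' = Q + AᵀP(A−BK) = [17.2081 -1.5126; -1.5126 0.5498]
tr(P') = 17.7580

17.7580


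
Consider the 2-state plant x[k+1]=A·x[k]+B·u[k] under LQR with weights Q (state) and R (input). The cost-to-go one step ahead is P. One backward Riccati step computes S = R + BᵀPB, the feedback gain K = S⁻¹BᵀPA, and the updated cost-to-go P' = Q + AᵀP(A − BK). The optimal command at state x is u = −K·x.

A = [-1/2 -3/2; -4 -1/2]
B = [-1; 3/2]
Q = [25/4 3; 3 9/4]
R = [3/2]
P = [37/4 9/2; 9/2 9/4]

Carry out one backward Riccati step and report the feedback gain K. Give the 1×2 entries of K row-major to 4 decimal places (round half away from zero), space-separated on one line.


2.4865 1.8649

BᵀP = [-2.5000 -1.1250]
S = R + BᵀPB = [3/2] + [0.8125] = [2.3125]
BᵀPA = [5.7500 4.3125]
K = S⁻¹·BᵀPA = [2.4865 1.8649]
A−BK = [1.9865 0.3649; -7.7297 -3.2973]
AᵀP(A−BK) = [42.0152 28.8395; 28.8395 20.0828]
P' = Q + AᵀP(A−BK) = [48.2652 31.8395; 31.8395 22.3328]
tr(P') = 70.5980


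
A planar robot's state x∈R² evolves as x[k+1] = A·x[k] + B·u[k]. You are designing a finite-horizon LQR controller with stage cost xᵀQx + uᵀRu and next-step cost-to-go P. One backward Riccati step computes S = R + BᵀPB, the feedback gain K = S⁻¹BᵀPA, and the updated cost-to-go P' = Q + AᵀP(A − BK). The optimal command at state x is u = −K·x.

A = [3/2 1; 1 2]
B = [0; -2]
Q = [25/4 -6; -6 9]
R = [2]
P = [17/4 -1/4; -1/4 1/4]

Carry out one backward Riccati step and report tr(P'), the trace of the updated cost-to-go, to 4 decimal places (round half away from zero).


28.4583

BᵀP = [0.5000 -0.5000]
S = R + BᵀPB = [2] + [1.0000] = [3.0000]
BᵀPA = [0.2500 -0.5000]
K = S⁻¹·BᵀPA = [0.0833 -0.1667]
A−BK = [1.5000 1.0000; 1.1667 1.6667]
AᵀP(A−BK) = [9.0417 5.9167; 5.9167 4.1667]
P' = Q + AᵀP(A−BK) = [15.2917 -0.0833; -0.0833 13.1667]
tr(P') = 28.4583


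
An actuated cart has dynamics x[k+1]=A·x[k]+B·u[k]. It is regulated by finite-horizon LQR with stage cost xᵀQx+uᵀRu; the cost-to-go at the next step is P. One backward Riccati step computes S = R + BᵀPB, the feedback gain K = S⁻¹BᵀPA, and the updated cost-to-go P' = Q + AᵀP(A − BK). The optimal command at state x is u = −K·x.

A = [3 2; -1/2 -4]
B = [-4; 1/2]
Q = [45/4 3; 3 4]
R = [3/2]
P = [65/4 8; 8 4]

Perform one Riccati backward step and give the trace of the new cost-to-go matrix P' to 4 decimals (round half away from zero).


BᵀP = [-61.0000 -30.0000]
S = R + BᵀPB = [3/2] + [229.0000] = [230.5000]
BᵀPA = [-168.0000 -2.0000]
K = S⁻¹·BᵀPA = [-0.7289 -0.0087]
A−BK = [0.0846 1.9653; -0.1356 -3.9957]
AᵀP(A−BK) = [0.8031 0.0423; 0.0423 0.9826]
P' = Q + AᵀP(A−BK) = [12.0531 3.0423; 3.0423 4.9826]
tr(P') = 17.0358

17.0358


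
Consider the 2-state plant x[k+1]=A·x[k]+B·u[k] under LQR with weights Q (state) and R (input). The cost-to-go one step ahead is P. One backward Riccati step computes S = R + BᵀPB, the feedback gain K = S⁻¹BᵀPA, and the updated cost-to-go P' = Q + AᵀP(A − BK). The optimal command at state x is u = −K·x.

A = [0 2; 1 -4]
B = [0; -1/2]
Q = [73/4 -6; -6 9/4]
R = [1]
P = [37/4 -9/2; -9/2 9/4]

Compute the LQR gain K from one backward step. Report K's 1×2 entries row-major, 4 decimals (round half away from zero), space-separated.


-0.7200 5.7600

BᵀP = [2.2500 -1.1250]
S = R + BᵀPB = [1] + [0.5625] = [1.5625]
BᵀPA = [-1.1250 9.0000]
K = S⁻¹·BᵀPA = [-0.7200 5.7600]
A−BK = [0.0000 2.0000; 0.6400 -1.1200]
AᵀP(A−BK) = [1.4400 -11.5200; -11.5200 93.1600]
P' = Q + AᵀP(A−BK) = [19.6900 -17.5200; -17.5200 95.4100]
tr(P') = 115.1000


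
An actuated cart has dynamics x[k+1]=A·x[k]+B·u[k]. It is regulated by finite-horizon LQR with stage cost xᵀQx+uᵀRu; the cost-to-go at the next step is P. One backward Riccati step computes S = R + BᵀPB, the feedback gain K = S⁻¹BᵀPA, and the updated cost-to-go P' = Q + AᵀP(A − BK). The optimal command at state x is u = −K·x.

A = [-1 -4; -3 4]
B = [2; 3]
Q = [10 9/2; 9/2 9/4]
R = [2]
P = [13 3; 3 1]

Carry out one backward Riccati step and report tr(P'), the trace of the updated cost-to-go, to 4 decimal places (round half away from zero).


BᵀP = [35.0000 9.0000]
S = R + BᵀPB = [2] + [97.0000] = [99.0000]
BᵀPA = [-62.0000 -104.0000]
K = S⁻¹·BᵀPA = [-0.6263 -1.0505]
A−BK = [0.2525 -1.8990; -1.1212 7.1515]
AᵀP(A−BK) = [1.1717 -1.1313; -1.1313 18.7475]
P' = Q + AᵀP(A−BK) = [11.1717 3.3687; 3.3687 20.9975]
tr(P') = 32.1692

32.1692


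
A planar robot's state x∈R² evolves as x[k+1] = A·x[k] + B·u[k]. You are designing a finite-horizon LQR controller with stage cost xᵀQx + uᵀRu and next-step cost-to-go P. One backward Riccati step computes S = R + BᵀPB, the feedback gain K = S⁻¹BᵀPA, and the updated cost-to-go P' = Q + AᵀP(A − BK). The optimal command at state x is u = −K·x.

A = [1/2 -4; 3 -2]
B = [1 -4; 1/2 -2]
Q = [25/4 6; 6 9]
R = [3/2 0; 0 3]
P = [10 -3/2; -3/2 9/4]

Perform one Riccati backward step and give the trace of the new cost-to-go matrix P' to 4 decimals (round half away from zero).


BᵀP = [9.2500 -0.3750; -37.0000 1.5000]
S = R + BᵀPB = [3/2 0; 0 3] + [9.0625 -36.2500; -36.2500 145.0000] = [10.5625 -36.2500; -36.2500 148.0000]
BᵀPA = [3.5000 -36.2500; -14.0000 145.0000]
K = S⁻¹·BᵀPA = [0.0421 -0.4364; -0.0843 0.8728]
A−BK = [0.1208 -0.0722; 2.8104 -0.0361]
AᵀP(A−BK) = [16.9227 -0.2528; -0.2528 2.6185]
P' = Q + AᵀP(A−BK) = [23.1727 5.7472; 5.7472 11.6185]
tr(P') = 34.7912

34.7912


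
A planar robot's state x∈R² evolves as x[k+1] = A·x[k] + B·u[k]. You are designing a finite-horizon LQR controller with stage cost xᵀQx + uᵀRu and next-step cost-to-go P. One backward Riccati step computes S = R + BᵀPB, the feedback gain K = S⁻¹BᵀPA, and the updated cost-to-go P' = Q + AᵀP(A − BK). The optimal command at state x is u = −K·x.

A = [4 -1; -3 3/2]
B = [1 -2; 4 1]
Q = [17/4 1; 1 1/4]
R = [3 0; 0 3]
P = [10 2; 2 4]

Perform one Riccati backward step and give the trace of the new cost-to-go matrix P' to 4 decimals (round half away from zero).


17.9932

BᵀP = [18.0000 18.0000; -18.0000 0.0000]
S = R + BᵀPB = [3 0; 0 3] + [90.0000 -18.0000; -18.0000 36.0000] = [93.0000 -18.0000; -18.0000 39.0000]
BᵀPA = [18.0000 9.0000; -72.0000 18.0000]
K = S⁻¹·BᵀPA = [-0.1798 0.2044; -1.9292 0.5559]
A−BK = [0.3215 -0.0926; -0.3515 0.1267]
AᵀP(A−BK) = [12.3379 -3.6567; -3.6567 1.1553]
P' = Q + AᵀP(A−BK) = [16.5879 -2.6567; -2.6567 1.4053]
tr(P') = 17.9932


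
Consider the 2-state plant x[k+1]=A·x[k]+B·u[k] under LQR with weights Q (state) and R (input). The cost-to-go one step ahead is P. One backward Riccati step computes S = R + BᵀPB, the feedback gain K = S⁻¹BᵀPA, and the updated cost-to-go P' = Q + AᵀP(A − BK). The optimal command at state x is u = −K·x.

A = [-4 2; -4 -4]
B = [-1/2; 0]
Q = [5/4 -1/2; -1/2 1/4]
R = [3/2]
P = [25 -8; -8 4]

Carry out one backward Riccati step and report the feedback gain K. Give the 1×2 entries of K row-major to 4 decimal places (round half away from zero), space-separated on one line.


BᵀP = [-12.5000 4.0000]
S = R + BᵀPB = [3/2] + [6.2500] = [7.7500]
BᵀPA = [34.0000 -41.0000]
K = S⁻¹·BᵀPA = [4.3871 -5.2903]
A−BK = [-1.8065 -0.6452; -4.0000 -4.0000]
AᵀP(A−BK) = [58.8387 -20.1290; -20.1290 75.0968]
P' = Q + AᵀP(A−BK) = [60.0887 -20.6290; -20.6290 75.3468]
tr(P') = 135.4355

4.3871 -5.2903


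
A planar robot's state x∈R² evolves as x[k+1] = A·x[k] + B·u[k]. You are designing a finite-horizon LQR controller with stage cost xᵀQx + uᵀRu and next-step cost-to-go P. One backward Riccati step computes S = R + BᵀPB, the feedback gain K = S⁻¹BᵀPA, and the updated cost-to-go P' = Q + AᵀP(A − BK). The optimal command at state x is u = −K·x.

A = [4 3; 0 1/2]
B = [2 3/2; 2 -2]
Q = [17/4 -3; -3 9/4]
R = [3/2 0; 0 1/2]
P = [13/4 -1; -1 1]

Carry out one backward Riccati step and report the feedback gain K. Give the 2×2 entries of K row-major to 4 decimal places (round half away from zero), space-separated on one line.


0.9543 0.7992 1.1822 0.7568

BᵀP = [4.5000 0.0000; 6.8750 -3.5000]
S = R + BᵀPB = [3/2 0; 0 1/2] + [9.0000 6.7500; 6.7500 17.3125] = [10.5000 6.7500; 6.7500 17.8125]
BᵀPA = [18.0000 13.5000; 27.5000 18.8750]
K = S⁻¹·BᵀPA = [0.9543 0.7992; 1.1822 0.7568]
A−BK = [0.3181 0.2664; 0.4559 0.4152]
AᵀP(A−BK) = [2.3115 1.8025; 1.8025 1.4263]
P' = Q + AᵀP(A−BK) = [6.5615 -1.1975; -1.1975 3.6763]
tr(P') = 10.2377


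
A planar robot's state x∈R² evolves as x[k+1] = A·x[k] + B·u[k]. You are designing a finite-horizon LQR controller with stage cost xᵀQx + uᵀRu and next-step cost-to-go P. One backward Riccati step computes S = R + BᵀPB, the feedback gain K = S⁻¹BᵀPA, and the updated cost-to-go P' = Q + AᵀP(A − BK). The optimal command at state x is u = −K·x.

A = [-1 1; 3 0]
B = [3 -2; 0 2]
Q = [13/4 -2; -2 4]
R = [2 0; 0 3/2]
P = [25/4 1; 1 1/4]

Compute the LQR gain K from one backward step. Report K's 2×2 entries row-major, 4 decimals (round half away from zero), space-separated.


-0.0078 0.2428 0.2950 -0.1462

BᵀP = [18.7500 3.0000; -10.5000 -1.5000]
S = R + BᵀPB = [2 0; 0 3/2] + [56.2500 -31.5000; -31.5000 18.0000] = [58.2500 -31.5000; -31.5000 19.5000]
BᵀPA = [-9.7500 18.7500; 6.0000 -10.5000]
K = S⁻¹·BᵀPA = [-0.0078 0.2428; 0.2950 -0.1462]
A−BK = [-0.3864 -0.0209; 2.4099 0.2924]
AᵀP(A−BK) = [0.6534 -0.0052; -0.0052 0.1619]
P' = Q + AᵀP(A−BK) = [3.9034 -2.0052; -2.0052 4.1619]
tr(P') = 8.0653


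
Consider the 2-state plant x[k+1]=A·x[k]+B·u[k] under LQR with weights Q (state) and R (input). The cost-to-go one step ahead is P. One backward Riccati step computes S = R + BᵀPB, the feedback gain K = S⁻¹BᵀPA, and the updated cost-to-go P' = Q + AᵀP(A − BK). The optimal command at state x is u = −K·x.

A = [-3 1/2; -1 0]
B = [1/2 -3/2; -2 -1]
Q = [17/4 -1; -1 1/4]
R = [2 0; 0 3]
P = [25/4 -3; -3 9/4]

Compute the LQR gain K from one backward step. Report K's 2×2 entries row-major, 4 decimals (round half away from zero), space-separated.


-0.6854 0.1704 1.1254 -0.1821

BᵀP = [9.1250 -6.0000; -6.3750 2.2500]
S = R + BᵀPB = [2 0; 0 3] + [16.5625 -7.6875; -7.6875 7.3125] = [18.5625 -7.6875; -7.6875 10.3125]
BᵀPA = [-21.3750 4.5625; 16.8750 -3.1875]
K = S⁻¹·BᵀPA = [-0.6854 0.1704; 1.1254 -0.1821]
A−BK = [-0.9692 0.1417; -1.2455 0.1587]
AᵀP(A−BK) = [6.8576 -1.1605; -1.1605 0.2047]
P' = Q + AᵀP(A−BK) = [11.1076 -2.1605; -2.1605 0.4547]
tr(P') = 11.5623


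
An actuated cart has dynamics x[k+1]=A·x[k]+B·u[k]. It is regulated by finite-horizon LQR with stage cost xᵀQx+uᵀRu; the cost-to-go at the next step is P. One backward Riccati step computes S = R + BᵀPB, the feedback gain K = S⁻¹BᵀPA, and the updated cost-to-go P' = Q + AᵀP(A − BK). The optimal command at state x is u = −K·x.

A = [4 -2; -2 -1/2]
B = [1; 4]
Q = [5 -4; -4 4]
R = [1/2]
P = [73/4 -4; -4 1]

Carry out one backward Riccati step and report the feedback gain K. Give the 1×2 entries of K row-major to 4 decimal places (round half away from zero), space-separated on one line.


BᵀP = [2.2500 0.0000]
S = R + BᵀPB = [1/2] + [2.2500] = [2.7500]
BᵀPA = [9.0000 -4.5000]
K = S⁻¹·BᵀPA = [3.2727 -1.6364]
A−BK = [0.7273 -0.3636; -15.0909 6.0455]
AᵀP(A−BK) = [330.5455 -138.2727; -138.2727 57.8864]
P' = Q + AᵀP(A−BK) = [335.5455 -142.2727; -142.2727 61.8864]
tr(P') = 397.4318

3.2727 -1.6364


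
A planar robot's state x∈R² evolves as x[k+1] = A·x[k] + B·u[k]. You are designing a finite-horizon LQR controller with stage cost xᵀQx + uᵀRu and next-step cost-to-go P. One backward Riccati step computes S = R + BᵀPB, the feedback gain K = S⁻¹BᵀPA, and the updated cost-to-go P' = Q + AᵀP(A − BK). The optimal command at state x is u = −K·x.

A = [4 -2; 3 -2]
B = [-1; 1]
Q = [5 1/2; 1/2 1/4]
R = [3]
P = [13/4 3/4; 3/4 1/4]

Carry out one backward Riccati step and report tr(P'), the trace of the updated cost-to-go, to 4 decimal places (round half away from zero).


BᵀP = [-2.5000 -0.5000]
S = R + BᵀPB = [3] + [2.0000] = [5.0000]
BᵀPA = [-11.5000 6.0000]
K = S⁻¹·BᵀPA = [-2.3000 1.2000]
A−BK = [1.7000 -0.8000; 5.3000 -3.2000]
AᵀP(A−BK) = [45.8000 -24.2000; -24.2000 12.8000]
P' = Q + AᵀP(A−BK) = [50.8000 -23.7000; -23.7000 13.0500]
tr(P') = 63.8500

63.8500


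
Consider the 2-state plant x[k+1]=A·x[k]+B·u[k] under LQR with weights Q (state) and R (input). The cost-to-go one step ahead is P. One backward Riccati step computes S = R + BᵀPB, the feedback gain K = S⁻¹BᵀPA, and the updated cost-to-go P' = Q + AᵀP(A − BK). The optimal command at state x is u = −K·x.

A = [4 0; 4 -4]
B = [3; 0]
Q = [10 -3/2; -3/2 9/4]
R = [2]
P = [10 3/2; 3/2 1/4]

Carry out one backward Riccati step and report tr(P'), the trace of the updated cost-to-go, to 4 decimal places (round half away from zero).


17.7283

BᵀP = [30.0000 4.5000]
S = R + BᵀPB = [2] + [90.0000] = [92.0000]
BᵀPA = [138.0000 -18.0000]
K = S⁻¹·BᵀPA = [1.5000 -0.1957]
A−BK = [-0.5000 0.5870; 4.0000 -4.0000]
AᵀP(A−BK) = [5.0000 -1.0000; -1.0000 0.4783]
P' = Q + AᵀP(A−BK) = [15.0000 -2.5000; -2.5000 2.7283]
tr(P') = 17.7283


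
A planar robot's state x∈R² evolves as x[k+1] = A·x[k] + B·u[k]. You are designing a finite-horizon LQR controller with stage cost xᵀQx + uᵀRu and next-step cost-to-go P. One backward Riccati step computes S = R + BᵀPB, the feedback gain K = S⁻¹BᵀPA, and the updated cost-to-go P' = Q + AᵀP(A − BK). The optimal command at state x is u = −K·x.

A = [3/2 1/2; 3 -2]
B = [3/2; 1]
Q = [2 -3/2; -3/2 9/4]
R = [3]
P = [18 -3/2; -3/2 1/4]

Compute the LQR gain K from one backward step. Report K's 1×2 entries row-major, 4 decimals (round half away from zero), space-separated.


0.8217 0.4268

BᵀP = [25.5000 -2.0000]
S = R + BᵀPB = [3] + [36.2500] = [39.2500]
BᵀPA = [32.2500 16.7500]
K = S⁻¹·BᵀPA = [0.8217 0.4268]
A−BK = [0.2675 -0.1401; 2.1783 -2.4268]
AᵀP(A−BK) = [2.7516 0.4873; 0.4873 1.3519]
P' = Q + AᵀP(A−BK) = [4.7516 -1.0127; -1.0127 3.6019]
tr(P') = 8.3535


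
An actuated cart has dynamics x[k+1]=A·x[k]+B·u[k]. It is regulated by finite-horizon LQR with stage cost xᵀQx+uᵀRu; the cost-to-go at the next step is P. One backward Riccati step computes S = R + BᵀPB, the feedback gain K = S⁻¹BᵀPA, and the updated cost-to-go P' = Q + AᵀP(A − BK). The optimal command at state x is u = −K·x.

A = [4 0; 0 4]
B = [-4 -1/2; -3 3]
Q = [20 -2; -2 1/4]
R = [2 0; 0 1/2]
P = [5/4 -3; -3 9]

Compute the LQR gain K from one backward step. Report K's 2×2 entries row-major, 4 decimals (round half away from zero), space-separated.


-0.5881 -0.1497 -0.7283 1.1779

BᵀP = [4.0000 -15.0000; -9.6250 28.5000]
S = R + BᵀPB = [2 0; 0 1/2] + [29.0000 -47.0000; -47.0000 90.3125] = [31.0000 -47.0000; -47.0000 90.8125]
BᵀPA = [16.0000 -60.0000; -38.5000 114.0000]
K = S⁻¹·BᵀPA = [-0.5881 -0.1497; -0.7283 1.1779]
A−BK = [1.2834 -0.0099; 0.4207 0.0173]
AᵀP(A−BK) = [1.3692 -0.2573; -0.2573 0.7423]
P' = Q + AᵀP(A−BK) = [21.3692 -2.2573; -2.2573 0.9923]
tr(P') = 22.3616


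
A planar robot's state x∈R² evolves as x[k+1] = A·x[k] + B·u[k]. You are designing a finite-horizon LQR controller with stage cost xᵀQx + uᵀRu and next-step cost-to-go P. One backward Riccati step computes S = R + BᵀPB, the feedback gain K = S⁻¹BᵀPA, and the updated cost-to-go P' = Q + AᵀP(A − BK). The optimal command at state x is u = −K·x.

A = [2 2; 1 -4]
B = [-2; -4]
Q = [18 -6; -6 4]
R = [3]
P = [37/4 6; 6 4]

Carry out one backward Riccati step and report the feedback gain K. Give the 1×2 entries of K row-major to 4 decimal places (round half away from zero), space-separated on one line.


-0.5650 0.1350

BᵀP = [-42.5000 -28.0000]
S = R + BᵀPB = [3] + [197.0000] = [200.0000]
BᵀPA = [-113.0000 27.0000]
K = S⁻¹·BᵀPA = [-0.5650 0.1350]
A−BK = [0.8700 2.2700; -1.2600 -3.4600]
AᵀP(A−BK) = [1.1550 0.2550; 0.2550 1.3550]
P' = Q + AᵀP(A−BK) = [19.1550 -5.7450; -5.7450 5.3550]
tr(P') = 24.5100


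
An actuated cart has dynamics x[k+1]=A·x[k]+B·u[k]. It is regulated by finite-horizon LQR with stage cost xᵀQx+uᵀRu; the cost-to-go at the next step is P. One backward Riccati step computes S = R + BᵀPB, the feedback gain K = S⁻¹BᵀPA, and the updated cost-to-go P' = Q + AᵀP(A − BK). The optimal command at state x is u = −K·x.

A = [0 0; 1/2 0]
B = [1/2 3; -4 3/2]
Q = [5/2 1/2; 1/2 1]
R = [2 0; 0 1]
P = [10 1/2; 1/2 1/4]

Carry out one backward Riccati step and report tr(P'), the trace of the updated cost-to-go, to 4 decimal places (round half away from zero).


3.5185

BᵀP = [3.0000 -0.7500; 30.7500 1.8750]
S = R + BᵀPB = [2 0; 0 1] + [4.5000 7.8750; 7.8750 95.0625] = [6.5000 7.8750; 7.8750 96.0625]
BᵀPA = [-0.3750 0.0000; 0.9375 0.0000]
K = S⁻¹·BᵀPA = [-0.0772 0.0000; 0.0161 0.0000]
A−BK = [-0.0097 0.0000; 0.1671 0.0000]
AᵀP(A−BK) = [0.0185 0.0000; 0.0000 0.0000]
P' = Q + AᵀP(A−BK) = [2.5185 0.5000; 0.5000 1.0000]
tr(P') = 3.5185


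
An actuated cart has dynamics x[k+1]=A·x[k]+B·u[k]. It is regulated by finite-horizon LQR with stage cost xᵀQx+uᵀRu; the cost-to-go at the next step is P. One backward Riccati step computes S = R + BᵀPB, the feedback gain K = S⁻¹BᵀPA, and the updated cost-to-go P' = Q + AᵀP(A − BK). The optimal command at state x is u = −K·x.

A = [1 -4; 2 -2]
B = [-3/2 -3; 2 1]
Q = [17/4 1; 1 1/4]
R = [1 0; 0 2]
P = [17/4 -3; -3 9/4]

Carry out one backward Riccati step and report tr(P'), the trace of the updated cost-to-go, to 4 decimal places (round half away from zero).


6.6278

BᵀP = [-12.3750 9.0000; -15.7500 11.2500]
S = R + BᵀPB = [1 0; 0 2] + [36.5625 46.1250; 46.1250 58.5000] = [37.5625 46.1250; 46.1250 60.5000]
BᵀPA = [5.6250 31.5000; 6.7500 40.5000]
K = S⁻¹·BᵀPA = [0.1998 0.2599; -0.0407 0.4713]
A−BK = [1.1775 -2.1963; 1.6412 -2.9911]
AᵀP(A−BK) = [0.4012 -0.6430; -0.6430 1.7265]
P' = Q + AᵀP(A−BK) = [4.6512 0.3570; 0.3570 1.9765]
tr(P') = 6.6278


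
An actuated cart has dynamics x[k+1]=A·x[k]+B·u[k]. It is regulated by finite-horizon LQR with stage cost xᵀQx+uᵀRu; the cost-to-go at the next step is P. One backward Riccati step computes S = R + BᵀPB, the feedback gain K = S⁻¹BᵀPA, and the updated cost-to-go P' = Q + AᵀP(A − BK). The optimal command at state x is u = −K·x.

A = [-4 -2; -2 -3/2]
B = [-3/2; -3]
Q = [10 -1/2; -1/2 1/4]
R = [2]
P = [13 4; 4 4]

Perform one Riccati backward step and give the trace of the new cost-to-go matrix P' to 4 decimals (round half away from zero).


50.6205

BᵀP = [-31.5000 -18.0000]
S = R + BᵀPB = [2] + [101.2500] = [103.2500]
BᵀPA = [162.0000 90.0000]
K = S⁻¹·BᵀPA = [1.5690 0.8717]
A−BK = [-1.6465 -0.6925; 2.7070 1.1150]
AᵀP(A−BK) = [33.8208 14.7893; 14.7893 6.5496]
P' = Q + AᵀP(A−BK) = [43.8208 14.2893; 14.2893 6.7996]
tr(P') = 50.6205


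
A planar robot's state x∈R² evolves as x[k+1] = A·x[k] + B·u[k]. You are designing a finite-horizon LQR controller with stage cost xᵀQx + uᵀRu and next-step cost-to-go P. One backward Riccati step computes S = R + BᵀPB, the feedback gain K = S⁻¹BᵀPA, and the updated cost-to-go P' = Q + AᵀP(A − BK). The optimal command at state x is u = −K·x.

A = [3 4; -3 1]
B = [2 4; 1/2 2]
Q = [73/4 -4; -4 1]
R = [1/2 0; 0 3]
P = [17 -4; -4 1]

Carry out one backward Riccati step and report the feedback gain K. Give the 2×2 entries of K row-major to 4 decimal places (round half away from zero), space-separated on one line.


BᵀP = [32.0000 -7.5000; 60.0000 -14.0000]
S = R + BᵀPB = [1/2 0; 0 3] + [60.2500 113.0000; 113.0000 212.0000] = [60.7500 113.0000; 113.0000 215.0000]
BᵀPA = [118.5000 120.5000; 222.0000 226.0000]
K = S⁻¹·BᵀPA = [1.3396 1.2643; 0.3285 0.3867]
A−BK = [-0.9932 -0.0753; -4.3268 -0.4055]
AᵀP(A−BK) = [2.3328 1.3396; 1.3396 1.2643]
P' = Q + AᵀP(A−BK) = [20.5828 -2.6604; -2.6604 2.2643]
tr(P') = 22.8471

1.3396 1.2643 0.3285 0.3867


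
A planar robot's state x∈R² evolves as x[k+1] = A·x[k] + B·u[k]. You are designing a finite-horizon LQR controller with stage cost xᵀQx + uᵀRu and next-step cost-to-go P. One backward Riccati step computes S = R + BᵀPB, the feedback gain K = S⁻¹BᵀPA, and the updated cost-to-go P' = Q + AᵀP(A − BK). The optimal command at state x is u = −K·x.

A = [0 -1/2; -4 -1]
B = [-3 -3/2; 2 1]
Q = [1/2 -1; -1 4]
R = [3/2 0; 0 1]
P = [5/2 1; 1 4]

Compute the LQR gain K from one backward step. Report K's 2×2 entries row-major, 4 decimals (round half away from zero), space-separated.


BᵀP = [-5.5000 5.0000; -2.7500 2.5000]
S = R + BᵀPB = [3/2 0; 0 1] + [26.5000 13.2500; 13.2500 6.6250] = [28.0000 13.2500; 13.2500 7.6250]
BᵀPA = [-20.0000 -2.2500; -10.0000 -1.1250]
K = S⁻¹·BᵀPA = [-0.5272 -0.0593; -0.3954 -0.0445]
A−BK = [-2.1746 -0.7446; -2.5502 -0.8369]
AᵀP(A−BK) = [49.5025 16.3690; 16.3690 5.4415]
P' = Q + AᵀP(A−BK) = [50.0025 15.3690; 15.3690 9.4415]
tr(P') = 59.4440

-0.5272 -0.0593 -0.3954 -0.0445


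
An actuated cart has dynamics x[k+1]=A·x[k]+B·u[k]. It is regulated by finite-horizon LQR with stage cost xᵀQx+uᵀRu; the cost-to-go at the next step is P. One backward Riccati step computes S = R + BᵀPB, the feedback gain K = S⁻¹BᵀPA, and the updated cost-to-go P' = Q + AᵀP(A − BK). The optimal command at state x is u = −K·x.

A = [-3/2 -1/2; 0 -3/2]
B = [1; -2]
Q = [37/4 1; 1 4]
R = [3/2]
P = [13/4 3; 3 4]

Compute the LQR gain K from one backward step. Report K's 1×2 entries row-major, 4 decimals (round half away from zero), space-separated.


0.4714 1.0143

BᵀP = [-2.7500 -5.0000]
S = R + BᵀPB = [3/2] + [7.2500] = [8.7500]
BᵀPA = [4.1250 8.8750]
K = S⁻¹·BᵀPA = [0.4714 1.0143]
A−BK = [-1.9714 -1.5143; 0.9429 0.5286]
AᵀP(A−BK) = [5.3679 5.0036; 5.0036 5.3107]
P' = Q + AᵀP(A−BK) = [14.6179 6.0036; 6.0036 9.3107]
tr(P') = 23.9286


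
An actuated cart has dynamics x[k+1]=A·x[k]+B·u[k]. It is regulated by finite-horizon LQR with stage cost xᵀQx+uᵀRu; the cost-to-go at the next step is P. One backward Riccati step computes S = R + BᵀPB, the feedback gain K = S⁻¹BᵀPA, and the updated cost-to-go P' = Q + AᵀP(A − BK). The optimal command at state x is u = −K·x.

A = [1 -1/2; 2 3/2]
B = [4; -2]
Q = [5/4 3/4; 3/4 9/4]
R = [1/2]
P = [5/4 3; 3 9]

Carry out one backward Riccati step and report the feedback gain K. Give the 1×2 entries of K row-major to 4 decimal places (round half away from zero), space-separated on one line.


-1.5294 -1.0000

BᵀP = [-1.0000 -6.0000]
S = R + BᵀPB = [1/2] + [8.0000] = [8.5000]
BᵀPA = [-13.0000 -8.5000]
K = S⁻¹·BᵀPA = [-1.5294 -1.0000]
A−BK = [7.1176 3.5000; -1.0588 -0.5000]
AᵀP(A−BK) = [29.3676 14.8750; 14.8750 7.5625]
P' = Q + AᵀP(A−BK) = [30.6176 15.6250; 15.6250 9.8125]
tr(P') = 40.4301


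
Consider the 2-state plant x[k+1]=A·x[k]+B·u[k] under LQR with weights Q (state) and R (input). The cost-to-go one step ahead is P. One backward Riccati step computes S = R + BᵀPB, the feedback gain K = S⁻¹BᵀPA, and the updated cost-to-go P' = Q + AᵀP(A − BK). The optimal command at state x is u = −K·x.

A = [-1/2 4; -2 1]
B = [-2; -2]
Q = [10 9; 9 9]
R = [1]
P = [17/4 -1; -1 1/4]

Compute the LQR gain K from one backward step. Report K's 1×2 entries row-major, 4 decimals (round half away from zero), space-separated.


0.0227 -2.2273

BᵀP = [-6.5000 1.5000]
S = R + BᵀPB = [1] + [10.0000] = [11.0000]
BᵀPA = [0.2500 -24.5000]
K = S⁻¹·BᵀPA = [0.0227 -2.2273]
A−BK = [-0.4545 -0.4545; -1.9545 -3.4545]
AᵀP(A−BK) = [0.0568 0.0568; 0.0568 5.6818]
P' = Q + AᵀP(A−BK) = [10.0568 9.0568; 9.0568 14.6818]
tr(P') = 24.7386


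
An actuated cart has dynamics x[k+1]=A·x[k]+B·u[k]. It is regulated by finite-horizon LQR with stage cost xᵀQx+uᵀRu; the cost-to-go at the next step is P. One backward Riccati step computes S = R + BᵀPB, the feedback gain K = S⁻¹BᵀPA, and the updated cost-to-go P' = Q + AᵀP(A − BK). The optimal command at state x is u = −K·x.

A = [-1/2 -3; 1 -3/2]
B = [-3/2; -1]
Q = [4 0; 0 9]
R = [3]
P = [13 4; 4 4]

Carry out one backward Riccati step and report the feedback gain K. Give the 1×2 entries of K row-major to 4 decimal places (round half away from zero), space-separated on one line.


BᵀP = [-23.5000 -10.0000]
S = R + BᵀPB = [3] + [45.2500] = [48.2500]
BᵀPA = [1.7500 85.5000]
K = S⁻¹·BᵀPA = [0.0363 1.7720]
A−BK = [-0.4456 -0.3420; 1.0363 0.2720]
AᵀP(A−BK) = [3.1865 1.3990; 1.3990 10.4922]
P' = Q + AᵀP(A−BK) = [7.1865 1.3990; 1.3990 19.4922]
tr(P') = 26.6788

0.0363 1.7720
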